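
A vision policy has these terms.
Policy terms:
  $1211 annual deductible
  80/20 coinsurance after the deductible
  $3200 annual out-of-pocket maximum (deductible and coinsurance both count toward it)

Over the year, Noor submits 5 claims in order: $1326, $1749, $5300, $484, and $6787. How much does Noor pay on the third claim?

Bill 1, $1326: deductible takes $1211, $115 remains; coinsurance $115 × 20% = $23. Member owes $1234 (running OOP $1234).
Bill 2, $1749: deductible already satisfied, so member's share is 20% × $1749 = $349.80. Cost to member: $349.80. OOP to date $1583.80.
Bill 3, $5300: deductible already satisfied, so member's share is 20% × $5300 = $1060. Member pays $1060; OOP now $2643.80.

$1060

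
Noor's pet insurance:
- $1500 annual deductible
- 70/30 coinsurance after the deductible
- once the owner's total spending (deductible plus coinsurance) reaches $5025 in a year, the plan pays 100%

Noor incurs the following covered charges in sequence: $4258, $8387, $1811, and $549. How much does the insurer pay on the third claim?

$1629.50

Claim 1 — $4258: deductible takes $1500, $2758 remains; 30% of $2758 = $827.40. Owner owes $2327.40 (running OOP $2327.40). Plan pays $4258 − $2327.40 = $1930.60.
Claim 2 — $8387: deductible already satisfied, so owner's share is 30% × $8387 = $2516.10. Owner pays $2516.10; OOP now $4843.50. Plan pays $8387 − $2516.10 = $5870.90.
Claim 3 — $1811: deductible met; 30% of $1811 = $543.30. OOP would hit $5386.80 > $5025, so the cap limits the owner to $5025 − $4843.50 = $181.50. Insurer: $1811 − $181.50 = $1629.50.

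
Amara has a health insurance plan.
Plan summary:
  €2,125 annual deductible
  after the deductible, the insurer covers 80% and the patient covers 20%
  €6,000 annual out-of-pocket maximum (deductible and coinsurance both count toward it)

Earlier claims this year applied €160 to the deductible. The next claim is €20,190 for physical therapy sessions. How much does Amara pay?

Remaining deductible: €2,125 − €160 = €1,965.
The remaining €18,225 (= €20,190 − €1,965) moves to coinsurance.
Patient's 20% share of €18,225 is €3,645.
So the patient owes €1,965 + €3,645 = €5,610 before any cap.
Year-to-date out-of-pocket becomes €160 + €5,610 = €5,770, still under the €6,000 maximum, so no cap applies.

€5,610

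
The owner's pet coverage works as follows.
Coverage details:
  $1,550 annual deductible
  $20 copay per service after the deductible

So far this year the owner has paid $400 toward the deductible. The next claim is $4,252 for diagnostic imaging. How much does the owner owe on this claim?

$400 of the $1,550 deductible is already met, leaving $1,150.
After the $1,150 deductible portion, $4,252 − $1,150 = $3,102 is subject to the copay.
Copay on this service: $20.
That puts the owner's cost at $1,150 + $20 = $1,170.

$1,170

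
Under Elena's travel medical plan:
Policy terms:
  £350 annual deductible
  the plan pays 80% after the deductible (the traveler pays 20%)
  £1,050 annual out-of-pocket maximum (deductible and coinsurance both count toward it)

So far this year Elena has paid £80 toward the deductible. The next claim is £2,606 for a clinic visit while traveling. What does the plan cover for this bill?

£80 of the £350 deductible is already met, leaving £270.
That leaves £2,606 − £270 = £2,336 for coinsurance.
20% of £2,336 = £467.20 falls to the traveler.
Traveler responsibility before any cap: £270 + £467.20 = £737.20.
Cumulative spending £80 + £737.20 = £817.20 stays under the £1,050 maximum.
Insurer pays the balance: £2,606 − £737.20 = £1,868.80.

£1,868.80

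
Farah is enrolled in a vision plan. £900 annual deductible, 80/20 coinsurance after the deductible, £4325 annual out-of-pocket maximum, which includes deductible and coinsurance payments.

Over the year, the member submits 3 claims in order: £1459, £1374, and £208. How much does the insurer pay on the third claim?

#1 (£1459): £900 finishes the deductible; £559 goes to coinsurance; coinsurance £559 × 20% = £111.80. Member pays £1011.80; OOP now £1011.80. Insurer: £1459 − £1011.80 = £447.20.
#2 (£1374): deductible already satisfied, so member's share is 20% × £1374 = £274.80. Member owes £274.80 (running OOP £1286.60). Insurer: £1374 − £274.80 = £1099.20.
#3 (£208): deductible met; 20% of £208 = £41.60. Member owes £41.60 (running OOP £1328.20). Insurer: £208 − £41.60 = £166.40.

£166.40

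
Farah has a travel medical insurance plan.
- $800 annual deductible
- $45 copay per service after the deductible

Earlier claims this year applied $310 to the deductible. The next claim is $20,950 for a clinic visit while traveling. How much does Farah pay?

$535

Remaining deductible: $800 − $310 = $490.
The remaining $20,460 (= $20,950 − $490) moves to the copay.
Copay on this service: $45.
Traveler responsibility: $490 + $45 = $535.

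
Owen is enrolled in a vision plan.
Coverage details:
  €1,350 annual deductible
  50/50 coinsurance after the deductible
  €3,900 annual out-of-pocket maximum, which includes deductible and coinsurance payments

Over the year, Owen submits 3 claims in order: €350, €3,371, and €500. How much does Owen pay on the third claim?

€250

Claim 1 (€350): fully absorbed by the deductible. Member pays €350; OOP now €350.
Claim 2 (€3,371): €1,000 finishes the deductible; €2,371 goes to coinsurance; coinsurance €2,371 × 50% = €1,185.50. Member owes €2,185.50 (running OOP €2,535.50).
Claim 3 (€500): 50% coinsurance on €500 = €250. Cost to member: €250. OOP to date €2,785.50.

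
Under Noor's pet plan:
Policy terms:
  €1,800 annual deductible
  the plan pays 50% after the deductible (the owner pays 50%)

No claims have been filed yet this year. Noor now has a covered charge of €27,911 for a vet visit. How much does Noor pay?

€14,855.50

Deductible not yet touched, so the first €1,800 of the bill goes to the deductible.
The remaining €26,111 (= €27,911 − €1,800) moves to coinsurance.
50% of €26,111 = €13,055.50 falls to the owner.
So the owner owes €1,800 + €13,055.50 = €14,855.50.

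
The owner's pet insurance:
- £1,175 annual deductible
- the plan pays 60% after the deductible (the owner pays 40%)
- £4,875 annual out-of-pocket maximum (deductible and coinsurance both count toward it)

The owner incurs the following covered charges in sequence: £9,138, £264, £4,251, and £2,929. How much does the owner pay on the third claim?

£409.20

Claim 1 — £9,138: £1,175 to deductible, leaving £7,963; owner's 40% is £3,185.20. Owner owes £4,360.20 (running OOP £4,360.20).
Claim 2 — £264: deductible already satisfied, so owner's share is 40% × £264 = £105.60. Owner owes £105.60 (running OOP £4,465.80).
Claim 3 — £4,251: 40% coinsurance on £4,251 = £1,700.40. That would push OOP to £6,166.20, over the £4,875 cap, so owner pays £4,875 − £4,465.80 = £409.20.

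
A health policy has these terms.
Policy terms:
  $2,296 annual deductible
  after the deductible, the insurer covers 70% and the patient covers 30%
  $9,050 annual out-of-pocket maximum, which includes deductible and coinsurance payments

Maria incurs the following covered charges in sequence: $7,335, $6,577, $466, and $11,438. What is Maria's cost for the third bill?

Bill 1, $7,335: deductible takes $2,296, $5,039 remains; coinsurance $5,039 × 30% = $1,511.70. Patient owes $3,807.70 (running OOP $3,807.70).
Bill 2, $6,577: deductible already satisfied, so patient's share is 30% × $6,577 = $1,973.10. Patient owes $1,973.10 (running OOP $5,780.80).
Bill 3, $466: deductible already satisfied, so patient's share is 30% × $466 = $139.80. Cost to patient: $139.80. OOP to date $5,920.60.

$139.80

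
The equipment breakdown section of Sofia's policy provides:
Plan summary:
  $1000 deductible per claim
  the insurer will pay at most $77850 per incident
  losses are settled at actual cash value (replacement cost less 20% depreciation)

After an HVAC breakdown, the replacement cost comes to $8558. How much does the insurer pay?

$5846.40

Actual cash value after 20% depreciation: $8558 × 80% = $6846.40.
Less the $1000 deductible: $6846.40 − $1000 = $5846.40.
$5846.40 ≤ $77850, so the limit doesn't bind; insurer pays $5846.40.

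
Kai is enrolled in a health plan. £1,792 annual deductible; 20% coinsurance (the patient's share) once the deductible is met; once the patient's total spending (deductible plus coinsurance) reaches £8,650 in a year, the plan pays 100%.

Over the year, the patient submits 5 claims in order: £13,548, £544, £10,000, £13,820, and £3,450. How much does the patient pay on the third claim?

£2,000

#1 (£13,548): £1,792 finishes the deductible; £11,756 goes to coinsurance; coinsurance £11,756 × 20% = £2,351.20. Cost to patient: £4,143.20. OOP to date £4,143.20.
#2 (£544): deductible already satisfied, so patient's share is 20% × £544 = £108.80. Patient pays £108.80; OOP now £4,252.
#3 (£10,000): deductible already satisfied, so patient's share is 20% × £10,000 = £2,000. Patient owes £2,000 (running OOP £6,252).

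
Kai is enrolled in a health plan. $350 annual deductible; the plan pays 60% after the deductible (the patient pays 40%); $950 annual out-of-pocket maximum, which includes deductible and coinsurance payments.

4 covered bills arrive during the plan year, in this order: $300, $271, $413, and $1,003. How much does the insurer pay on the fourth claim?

Claim 1 ($300): all of it applies to the deductible. Patient owes $300 (running OOP $300). Insurer: $300 − $300 = $0.
Claim 2 ($271): $50 to deductible, leaving $221; patient's 40% is $88.40. Patient owes $138.40 (running OOP $438.40). Insurer: $271 − $138.40 = $132.60.
Claim 3 ($413): 40% coinsurance on $413 = $165.20. Patient pays $165.20; OOP now $603.60. Insurer: $413 − $165.20 = $247.80.
Claim 4 ($1,003): deductible already satisfied, so patient's share is 40% × $1,003 = $401.20. OOP would hit $1,004.80 > $950, so the cap limits the patient to $950 − $603.60 = $346.40. Insurer: $1,003 − $346.40 = $656.60.

$656.60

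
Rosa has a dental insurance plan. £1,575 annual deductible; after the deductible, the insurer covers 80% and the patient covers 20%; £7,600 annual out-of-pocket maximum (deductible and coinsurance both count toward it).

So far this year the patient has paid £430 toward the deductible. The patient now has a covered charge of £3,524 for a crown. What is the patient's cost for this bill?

£1,620.80

Deductible still to meet: £1,575 − £430 = £1,145.
The remaining £2,379 (= £3,524 − £1,145) moves to coinsurance.
Patient's 20% share of £2,379 is £475.80.
Patient responsibility before any cap: £1,145 + £475.80 = £1,620.80.
Cumulative spending £430 + £1,620.80 = £2,050.80 stays under the £7,600 maximum.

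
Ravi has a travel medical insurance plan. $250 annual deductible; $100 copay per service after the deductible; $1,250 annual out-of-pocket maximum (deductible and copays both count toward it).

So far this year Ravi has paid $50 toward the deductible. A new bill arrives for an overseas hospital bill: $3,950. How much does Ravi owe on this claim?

$300

$50 of the $250 deductible is already met, leaving $200.
That leaves $3,950 − $200 = $3,750 for the copay.
Copay on this service: $100.
So the traveler owes $200 + $100 = $300 before any cap.
Year-to-date out-of-pocket becomes $50 + $300 = $350, still under the $1,250 maximum, so no cap applies.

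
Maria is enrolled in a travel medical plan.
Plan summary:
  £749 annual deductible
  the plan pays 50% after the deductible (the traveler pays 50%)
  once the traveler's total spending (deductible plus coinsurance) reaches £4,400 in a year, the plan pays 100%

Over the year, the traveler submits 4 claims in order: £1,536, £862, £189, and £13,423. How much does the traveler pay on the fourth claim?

£2,732

Bill 1, £1,536: £749 to deductible, leaving £787; 50% of £787 = £393.50. Cost to traveler: £1,142.50. OOP to date £1,142.50.
Bill 2, £862: 50% coinsurance on £862 = £431. Traveler owes £431 (running OOP £1,573.50).
Bill 3, £189: deductible already satisfied, so traveler's share is 50% × £189 = £94.50. Traveler owes £94.50 (running OOP £1,668).
Bill 4, £13,423: deductible met; 50% of £13,423 = £6,711.50. Adding that to £1,668 gives £8,379.50, past the £4,400 cap; traveler pays only £4,400 − £1,668 = £2,732.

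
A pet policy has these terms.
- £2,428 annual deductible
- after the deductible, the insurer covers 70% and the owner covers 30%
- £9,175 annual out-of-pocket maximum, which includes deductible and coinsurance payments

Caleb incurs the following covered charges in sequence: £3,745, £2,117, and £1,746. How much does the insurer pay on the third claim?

£1,222.20

Claim 1 — £3,745: £2,428 finishes the deductible; £1,317 goes to coinsurance; coinsurance £1,317 × 30% = £395.10. Cost to owner: £2,823.10. OOP to date £2,823.10. Insurer: £3,745 − £2,823.10 = £921.90.
Claim 2 — £2,117: deductible met; 30% of £2,117 = £635.10. Owner owes £635.10 (running OOP £3,458.20). Plan pays £2,117 − £635.10 = £1,481.90.
Claim 3 — £1,746: 30% coinsurance on £1,746 = £523.80. Cost to owner: £523.80. OOP to date £3,982. Insurer: £1,746 − £523.80 = £1,222.20.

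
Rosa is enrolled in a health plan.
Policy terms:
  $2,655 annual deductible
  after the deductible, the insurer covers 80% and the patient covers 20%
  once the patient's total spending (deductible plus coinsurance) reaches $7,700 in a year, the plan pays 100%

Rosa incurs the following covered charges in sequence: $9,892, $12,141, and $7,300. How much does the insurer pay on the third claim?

$6,130.60

Claim 1 ($9,892): deductible takes $2,655, $7,237 remains; 20% of $7,237 = $1,447.40. Patient pays $4,102.40; OOP now $4,102.40. Plan pays $9,892 − $4,102.40 = $5,789.60.
Claim 2 ($12,141): deductible met; 20% of $12,141 = $2,428.20. Cost to patient: $2,428.20. OOP to date $6,530.60. Insurer: $12,141 − $2,428.20 = $9,712.80.
Claim 3 ($7,300): deductible already satisfied, so patient's share is 20% × $7,300 = $1,460. Adding that to $6,530.60 gives $7,990.60, past the $7,700 cap; patient pays only $7,700 − $6,530.60 = $1,169.40. Plan pays $7,300 − $1,169.40 = $6,130.60.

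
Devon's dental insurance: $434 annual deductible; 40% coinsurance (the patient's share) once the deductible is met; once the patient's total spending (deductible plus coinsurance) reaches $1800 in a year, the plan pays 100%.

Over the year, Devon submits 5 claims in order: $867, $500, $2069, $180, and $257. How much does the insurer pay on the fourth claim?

$108

Claim 1 ($867): $434 to deductible, leaving $433; 40% of $433 = $173.20. Patient pays $607.20; OOP now $607.20. Plan pays $867 − $607.20 = $259.80.
Claim 2 ($500): deductible already satisfied, so patient's share is 40% × $500 = $200. Patient owes $200 (running OOP $807.20). Insurer: $500 − $200 = $300.
Claim 3 ($2069): deductible already satisfied, so patient's share is 40% × $2069 = $827.60. Cost to patient: $827.60. OOP to date $1634.80. Plan pays $2069 − $827.60 = $1241.40.
Claim 4 ($180): deductible met; 40% of $180 = $72. Cost to patient: $72. OOP to date $1706.80. Plan pays $180 − $72 = $108.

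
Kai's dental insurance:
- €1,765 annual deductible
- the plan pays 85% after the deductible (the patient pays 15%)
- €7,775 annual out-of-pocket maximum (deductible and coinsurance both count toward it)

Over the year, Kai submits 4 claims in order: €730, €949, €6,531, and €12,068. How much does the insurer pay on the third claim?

Claim 1 (€730): entire amount goes to the deductible. Cost to patient: €730. OOP to date €730. Plan pays €730 − €730 = €0.
Claim 2 (€949): all of it applies to the deductible. Patient pays €949; OOP now €1,679. Insurer: €949 − €949 = €0.
Claim 3 (€6,531): deductible takes €86, €6,445 remains; 15% of €6,445 = €966.75. Patient pays €1,052.75; OOP now €2,731.75. Insurer: €6,531 − €1,052.75 = €5,478.25.

€5,478.25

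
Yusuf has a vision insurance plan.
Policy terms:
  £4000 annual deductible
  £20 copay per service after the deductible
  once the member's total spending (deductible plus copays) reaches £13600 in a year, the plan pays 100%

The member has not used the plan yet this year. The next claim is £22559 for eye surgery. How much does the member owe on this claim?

Deductible not yet touched, so the first £4000 of the bill goes to the deductible.
That leaves £22559 − £4000 = £18559 for the copay.
Copay on this service: £20.
Member responsibility before any cap: £4000 + £20 = £4020.
Cumulative spending £0 + £4020 = £4020 stays under the £13600 maximum.

£4020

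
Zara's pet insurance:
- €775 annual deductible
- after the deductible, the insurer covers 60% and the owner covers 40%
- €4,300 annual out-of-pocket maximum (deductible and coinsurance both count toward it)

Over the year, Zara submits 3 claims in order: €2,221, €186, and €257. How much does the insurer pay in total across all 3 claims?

€1,133.40

Bill 1, €2,221: deductible takes €775, €1,446 remains; owner's 40% is €578.40. Cost to owner: €1,353.40. OOP to date €1,353.40. Insurer: €2,221 − €1,353.40 = €867.60.
Bill 2, €186: 40% coinsurance on €186 = €74.40. Owner owes €74.40 (running OOP €1,427.80). Insurer: €186 − €74.40 = €111.60.
Bill 3, €257: 40% coinsurance on €257 = €102.80. Owner pays €102.80; OOP now €1,530.60. Plan pays €257 − €102.80 = €154.20.
Insurer total: €867.60 + €111.60 + €154.20 = €1,133.40.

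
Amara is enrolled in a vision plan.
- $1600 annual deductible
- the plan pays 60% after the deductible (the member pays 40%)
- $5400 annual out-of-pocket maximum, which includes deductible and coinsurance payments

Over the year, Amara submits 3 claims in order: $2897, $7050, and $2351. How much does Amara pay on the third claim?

Bill 1, $2897: deductible takes $1600, $1297 remains; coinsurance $1297 × 40% = $518.80. Member pays $2118.80; OOP now $2118.80.
Bill 2, $7050: 40% coinsurance on $7050 = $2820. Member pays $2820; OOP now $4938.80.
Bill 3, $2351: 40% coinsurance on $2351 = $940.40. That would push OOP to $5879.20, over the $5400 cap, so member pays $5400 − $4938.80 = $461.20.

$461.20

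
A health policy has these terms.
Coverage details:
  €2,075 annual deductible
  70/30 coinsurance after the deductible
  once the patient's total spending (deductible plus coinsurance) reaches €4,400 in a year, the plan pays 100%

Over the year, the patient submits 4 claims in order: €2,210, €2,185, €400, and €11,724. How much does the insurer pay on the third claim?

#1 (€2,210): deductible takes €2,075, €135 remains; coinsurance €135 × 30% = €40.50. Patient pays €2,115.50; OOP now €2,115.50. Plan pays €2,210 − €2,115.50 = €94.50.
#2 (€2,185): 30% coinsurance on €2,185 = €655.50. Patient pays €655.50; OOP now €2,771. Insurer: €2,185 − €655.50 = €1,529.50.
#3 (€400): deductible already satisfied, so patient's share is 30% × €400 = €120. Patient pays €120; OOP now €2,891. Plan pays €400 − €120 = €280.

€280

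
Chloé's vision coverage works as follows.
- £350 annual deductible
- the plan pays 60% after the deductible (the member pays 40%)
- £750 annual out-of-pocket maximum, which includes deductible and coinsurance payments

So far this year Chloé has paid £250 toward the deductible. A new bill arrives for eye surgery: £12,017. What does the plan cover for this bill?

Remaining deductible: £350 − £250 = £100.
The remaining £11,917 (= £12,017 − £100) moves to coinsurance.
Coinsurance: £11,917 × 40% = £4,766.80.
Member responsibility before any cap: £100 + £4,766.80 = £4,866.80.
Adding £4,866.80 to the £250 already spent would give £5,116.80, which exceeds the £750 cap; the member pays just £750 − £250 = £500.
Insurer pays the balance: £12,017 − £500 = £11,517.

£11,517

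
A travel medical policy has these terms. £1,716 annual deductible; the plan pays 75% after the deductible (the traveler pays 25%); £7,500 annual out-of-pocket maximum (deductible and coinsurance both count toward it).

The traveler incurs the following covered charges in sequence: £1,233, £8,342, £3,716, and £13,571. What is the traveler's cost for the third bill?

£929

Claim 1 (£1,233): all of it applies to the deductible. Traveler pays £1,233; OOP now £1,233.
Claim 2 (£8,342): £483 finishes the deductible; £7,859 goes to coinsurance; traveler's 25% is £1,964.75. Traveler pays £2,447.75; OOP now £3,680.75.
Claim 3 (£3,716): deductible met; 25% of £3,716 = £929. Cost to traveler: £929. OOP to date £4,609.75.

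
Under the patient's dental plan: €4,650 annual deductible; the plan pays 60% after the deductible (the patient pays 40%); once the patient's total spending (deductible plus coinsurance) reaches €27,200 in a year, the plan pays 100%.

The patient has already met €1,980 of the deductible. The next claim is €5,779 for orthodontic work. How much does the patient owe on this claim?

Remaining deductible: €4,650 − €1,980 = €2,670.
After the €2,670 deductible portion, €5,779 − €2,670 = €3,109 is subject to coinsurance.
40% of €3,109 = €1,243.60 falls to the patient.
That puts the patient's cost at €2,670 + €1,243.60 = €3,913.60 before any cap.
Total out-of-pocket so far would be €1,980 + €3,913.60 = €5,893.60, below the €27,200 cap — no reduction.

€3,913.60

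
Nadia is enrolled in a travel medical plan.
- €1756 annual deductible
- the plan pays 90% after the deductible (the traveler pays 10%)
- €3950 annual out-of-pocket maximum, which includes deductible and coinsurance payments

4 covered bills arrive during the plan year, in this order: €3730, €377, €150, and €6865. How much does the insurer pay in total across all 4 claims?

#1 (€3730): €1756 finishes the deductible; €1974 goes to coinsurance; coinsurance €1974 × 10% = €197.40. Traveler pays €1953.40; OOP now €1953.40. Insurer: €3730 − €1953.40 = €1776.60.
#2 (€377): deductible met; 10% of €377 = €37.70. Traveler owes €37.70 (running OOP €1991.10). Plan pays €377 − €37.70 = €339.30.
#3 (€150): 10% coinsurance on €150 = €15. Traveler pays €15; OOP now €2006.10. Plan pays €150 − €15 = €135.
#4 (€6865): deductible met; 10% of €6865 = €686.50. Traveler owes €686.50 (running OOP €2692.60). Plan pays €6865 − €686.50 = €6178.50.
Insurer total: €1776.60 + €339.30 + €135 + €6178.50 = €8429.40.

€8429.40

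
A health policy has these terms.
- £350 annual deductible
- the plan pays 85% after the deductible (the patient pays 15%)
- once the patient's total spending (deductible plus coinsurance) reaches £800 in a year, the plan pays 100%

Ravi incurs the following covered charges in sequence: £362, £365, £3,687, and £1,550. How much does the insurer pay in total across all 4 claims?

£5,164

Bill 1, £362: deductible takes £350, £12 remains; coinsurance £12 × 15% = £1.80. Patient pays £351.80; OOP now £351.80. Insurer: £362 − £351.80 = £10.20.
Bill 2, £365: deductible met; 15% of £365 = £54.75. Cost to patient: £54.75. OOP to date £406.55. Plan pays £365 − £54.75 = £310.25.
Bill 3, £3,687: deductible already satisfied, so patient's share is 15% × £3,687 = £553.05. OOP would hit £959.60 > £800, so the cap limits the patient to £800 − £406.55 = £393.45. Plan pays £3,687 − £393.45 = £3,293.55.
Bill 4, £1,550: 15% coinsurance on £1,550 = £232.50. OOP would hit £1,032.50 > £800, so the cap limits the patient to £800 − £800 = £0. Insurer: £1,550 − £0 = £1,550.
Insurer total = bills − patient's total = £5,964 − £800 = £5,164.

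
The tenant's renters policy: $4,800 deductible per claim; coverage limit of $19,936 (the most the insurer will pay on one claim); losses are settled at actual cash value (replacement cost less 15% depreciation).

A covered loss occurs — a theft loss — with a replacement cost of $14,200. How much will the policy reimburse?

$7,270

Actual cash value after 15% depreciation: $14,200 × 85% = $12,070.
Subtract the deductible: $12,070 − $4,800 = $7,270.
That's under the $19,936 cap, so the insurer reimburses the full $7,270.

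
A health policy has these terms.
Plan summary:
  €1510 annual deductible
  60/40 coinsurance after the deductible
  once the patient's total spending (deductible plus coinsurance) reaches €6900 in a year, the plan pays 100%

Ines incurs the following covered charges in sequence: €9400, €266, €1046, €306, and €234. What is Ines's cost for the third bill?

#1 (€9400): €1510 finishes the deductible; €7890 goes to coinsurance; coinsurance €7890 × 40% = €3156. Patient owes €4666 (running OOP €4666).
#2 (€266): 40% coinsurance on €266 = €106.40. Patient owes €106.40 (running OOP €4772.40).
#3 (€1046): 40% coinsurance on €1046 = €418.40. Cost to patient: €418.40. OOP to date €5190.80.

€418.40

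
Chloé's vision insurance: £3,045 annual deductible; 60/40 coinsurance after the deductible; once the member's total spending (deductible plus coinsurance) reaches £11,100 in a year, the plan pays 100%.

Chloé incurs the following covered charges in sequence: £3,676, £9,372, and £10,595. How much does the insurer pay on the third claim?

£6,541.20

#1 (£3,676): deductible takes £3,045, £631 remains; member's 40% is £252.40. Cost to member: £3,297.40. OOP to date £3,297.40. Plan pays £3,676 − £3,297.40 = £378.60.
#2 (£9,372): 40% coinsurance on £9,372 = £3,748.80. Member pays £3,748.80; OOP now £7,046.20. Insurer: £9,372 − £3,748.80 = £5,623.20.
#3 (£10,595): deductible met; 40% of £10,595 = £4,238. That would push OOP to £11,284.20, over the £11,100 cap, so member pays £11,100 − £7,046.20 = £4,053.80. Insurer: £10,595 − £4,053.80 = £6,541.20.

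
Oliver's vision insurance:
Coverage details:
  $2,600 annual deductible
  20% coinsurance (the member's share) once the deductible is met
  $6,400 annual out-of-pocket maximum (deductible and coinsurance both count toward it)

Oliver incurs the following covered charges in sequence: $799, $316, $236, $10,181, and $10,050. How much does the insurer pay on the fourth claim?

Claim 1 — $799: fully absorbed by the deductible. Member owes $799 (running OOP $799). Insurer: $799 − $799 = $0.
Claim 2 — $316: all of it applies to the deductible. Cost to member: $316. OOP to date $1,115. Insurer: $316 − $316 = $0.
Claim 3 — $236: entire amount goes to the deductible. Member pays $236; OOP now $1,351. Plan pays $236 − $236 = $0.
Claim 4 — $10,181: deductible takes $1,249, $8,932 remains; 20% of $8,932 = $1,786.40. Cost to member: $3,035.40. OOP to date $4,386.40. Insurer: $10,181 − $3,035.40 = $7,145.60.

$7,145.60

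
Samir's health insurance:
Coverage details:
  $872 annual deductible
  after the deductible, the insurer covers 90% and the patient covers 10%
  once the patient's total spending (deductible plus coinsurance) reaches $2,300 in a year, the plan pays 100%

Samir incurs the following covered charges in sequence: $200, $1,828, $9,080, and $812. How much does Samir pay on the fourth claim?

$81.20

#1 ($200): fully absorbed by the deductible. Patient pays $200; OOP now $200.
#2 ($1,828): $672 finishes the deductible; $1,156 goes to coinsurance; 10% of $1,156 = $115.60. Patient owes $787.60 (running OOP $987.60).
#3 ($9,080): deductible met; 10% of $9,080 = $908. Patient pays $908; OOP now $1,895.60.
#4 ($812): deductible already satisfied, so patient's share is 10% × $812 = $81.20. Patient owes $81.20 (running OOP $1,976.80).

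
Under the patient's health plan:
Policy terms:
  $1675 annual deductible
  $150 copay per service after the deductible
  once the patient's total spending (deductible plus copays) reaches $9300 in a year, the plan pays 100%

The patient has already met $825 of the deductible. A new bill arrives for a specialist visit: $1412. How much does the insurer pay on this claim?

Deductible still to meet: $1675 − $825 = $850.
The remaining $562 (= $1412 − $850) moves to the copay.
Copay on this service: $150.
That puts the patient's cost at $850 + $150 = $1000 before any cap.
Cumulative spending $825 + $1000 = $1825 stays under the $9300 maximum.
The insurer covers the remainder: $1412 − $1000 = $412.

$412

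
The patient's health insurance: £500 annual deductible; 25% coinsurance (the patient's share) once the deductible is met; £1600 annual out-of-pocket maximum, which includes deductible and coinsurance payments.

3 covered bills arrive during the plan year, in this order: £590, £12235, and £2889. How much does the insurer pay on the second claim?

£11157.50

Claim 1 (£590): £500 finishes the deductible; £90 goes to coinsurance; 25% of £90 = £22.50. Cost to patient: £522.50. OOP to date £522.50. Insurer: £590 − £522.50 = £67.50.
Claim 2 (£12235): deductible already satisfied, so patient's share is 25% × £12235 = £3058.75. OOP would hit £3581.25 > £1600, so the cap limits the patient to £1600 − £522.50 = £1077.50. Insurer: £12235 − £1077.50 = £11157.50.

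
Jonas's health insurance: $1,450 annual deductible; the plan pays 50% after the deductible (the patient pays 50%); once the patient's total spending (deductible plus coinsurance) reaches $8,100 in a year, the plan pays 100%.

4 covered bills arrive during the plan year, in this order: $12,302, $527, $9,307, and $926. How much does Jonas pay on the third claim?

Bill 1, $12,302: $1,450 to deductible, leaving $10,852; patient's 50% is $5,426. Cost to patient: $6,876. OOP to date $6,876.
Bill 2, $527: deductible met; 50% of $527 = $263.50. Patient pays $263.50; OOP now $7,139.50.
Bill 3, $9,307: deductible already satisfied, so patient's share is 50% × $9,307 = $4,653.50. Adding that to $7,139.50 gives $11,793, past the $8,100 cap; patient pays only $8,100 − $7,139.50 = $960.50.

$960.50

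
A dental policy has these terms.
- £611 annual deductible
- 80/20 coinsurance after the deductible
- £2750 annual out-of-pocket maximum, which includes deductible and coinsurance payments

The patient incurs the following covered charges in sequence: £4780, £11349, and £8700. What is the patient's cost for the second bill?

Bill 1, £4780: deductible takes £611, £4169 remains; patient's 20% is £833.80. Patient pays £1444.80; OOP now £1444.80.
Bill 2, £11349: 20% coinsurance on £11349 = £2269.80. OOP would hit £3714.60 > £2750, so the cap limits the patient to £2750 − £1444.80 = £1305.20.

£1305.20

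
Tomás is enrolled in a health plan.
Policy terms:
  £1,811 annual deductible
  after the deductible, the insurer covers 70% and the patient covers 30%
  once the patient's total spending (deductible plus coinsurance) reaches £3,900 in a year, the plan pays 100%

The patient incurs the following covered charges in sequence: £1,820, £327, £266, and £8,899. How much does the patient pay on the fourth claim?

£1,908.40

Claim 1 (£1,820): £1,811 finishes the deductible; £9 goes to coinsurance; patient's 30% is £2.70. Patient owes £1,813.70 (running OOP £1,813.70).
Claim 2 (£327): deductible met; 30% of £327 = £98.10. Patient pays £98.10; OOP now £1,911.80.
Claim 3 (£266): deductible already satisfied, so patient's share is 30% × £266 = £79.80. Patient owes £79.80 (running OOP £1,991.60).
Claim 4 (£8,899): deductible met; 30% of £8,899 = £2,669.70. OOP would hit £4,661.30 > £3,900, so the cap limits the patient to £3,900 − £1,991.60 = £1,908.40.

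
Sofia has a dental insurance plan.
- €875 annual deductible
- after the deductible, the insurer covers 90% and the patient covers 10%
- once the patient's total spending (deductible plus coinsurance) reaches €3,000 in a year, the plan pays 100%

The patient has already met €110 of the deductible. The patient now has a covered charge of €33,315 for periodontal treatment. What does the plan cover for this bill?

€30,425

Deductible still to meet: €875 − €110 = €765.
The remaining €32,550 (= €33,315 − €765) moves to coinsurance.
Patient's 10% share of €32,550 is €3,255.
So the patient owes €765 + €3,255 = €4,020 before any cap.
That would bring total out-of-pocket to €4,130, past the €3,000 cap. The patient is capped at €3,000 − €110 = €2,890 on this claim.
The insurer covers the remainder: €33,315 − €2,890 = €30,425.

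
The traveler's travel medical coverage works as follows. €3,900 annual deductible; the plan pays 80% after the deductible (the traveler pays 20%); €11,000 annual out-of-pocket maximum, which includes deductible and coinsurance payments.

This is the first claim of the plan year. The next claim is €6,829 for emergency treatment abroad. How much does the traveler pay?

Nothing has been paid toward the €3,900 deductible, so the first €3,900 of this charge is applied there.
After the €3,900 deductible portion, €6,829 − €3,900 = €2,929 is subject to coinsurance.
Coinsurance: €2,929 × 20% = €585.80.
Traveler responsibility before any cap: €3,900 + €585.80 = €4,485.80.
Year-to-date out-of-pocket becomes €0 + €4,485.80 = €4,485.80, still under the €11,000 maximum, so no cap applies.

€4,485.80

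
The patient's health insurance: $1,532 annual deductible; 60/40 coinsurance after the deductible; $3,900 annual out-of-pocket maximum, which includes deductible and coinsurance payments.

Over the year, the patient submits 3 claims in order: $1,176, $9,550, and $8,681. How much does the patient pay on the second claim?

Bill 1, $1,176: fully absorbed by the deductible. Patient pays $1,176; OOP now $1,176.
Bill 2, $9,550: $356 finishes the deductible; $9,194 goes to coinsurance; coinsurance $9,194 × 40% = $3,677.60. Together that's $356 + $3,677.60 = $4,033.60. That would push OOP to $5,209.60, over the $3,900 cap, so patient pays $3,900 − $1,176 = $2,724.

$2,724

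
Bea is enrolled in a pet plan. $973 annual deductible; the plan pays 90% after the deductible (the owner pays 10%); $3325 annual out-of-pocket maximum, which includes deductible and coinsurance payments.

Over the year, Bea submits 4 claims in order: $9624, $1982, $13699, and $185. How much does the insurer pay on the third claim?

$12410.30

Claim 1 — $9624: $973 finishes the deductible; $8651 goes to coinsurance; coinsurance $8651 × 10% = $865.10. Owner pays $1838.10; OOP now $1838.10. Plan pays $9624 − $1838.10 = $7785.90.
Claim 2 — $1982: 10% coinsurance on $1982 = $198.20. Owner pays $198.20; OOP now $2036.30. Insurer: $1982 − $198.20 = $1783.80.
Claim 3 — $13699: deductible met; 10% of $13699 = $1369.90. OOP would hit $3406.20 > $3325, so the cap limits the owner to $3325 − $2036.30 = $1288.70. Insurer: $13699 − $1288.70 = $12410.30.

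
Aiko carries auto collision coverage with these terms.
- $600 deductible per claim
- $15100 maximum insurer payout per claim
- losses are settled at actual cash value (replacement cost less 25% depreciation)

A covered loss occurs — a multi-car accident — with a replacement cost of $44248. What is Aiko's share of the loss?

$29148

Depreciate 25%: the covered value is $44248 × 0.75 = $33186.
After the deductible, $33186 − $600 = $32586 remains.
Since $32586 > $15100, the payout is capped at $15100.
Out of pocket: $44248 − $15100 = $29148.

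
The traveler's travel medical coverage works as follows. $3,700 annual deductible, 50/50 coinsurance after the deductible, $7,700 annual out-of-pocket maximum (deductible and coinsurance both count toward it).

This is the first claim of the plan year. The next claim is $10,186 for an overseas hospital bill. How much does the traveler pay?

$6,943

Nothing has been paid toward the $3,700 deductible, so the first $3,700 of this charge is applied there.
That leaves $10,186 − $3,700 = $6,486 for coinsurance.
Traveler's 50% share of $6,486 is $3,243.
So the traveler owes $3,700 + $3,243 = $6,943 before any cap.
Year-to-date out-of-pocket becomes $0 + $6,943 = $6,943, still under the $7,700 maximum, so no cap applies.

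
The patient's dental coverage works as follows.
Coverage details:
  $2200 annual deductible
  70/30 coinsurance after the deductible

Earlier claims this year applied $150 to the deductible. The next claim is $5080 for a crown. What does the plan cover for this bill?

$2121

Deductible still to meet: $2200 − $150 = $2050.
After the $2050 deductible portion, $5080 − $2050 = $3030 is subject to coinsurance.
Coinsurance: $3030 × 30% = $909.
So the patient owes $2050 + $909 = $2959.
The plan picks up $5080 − $2959 = $2121.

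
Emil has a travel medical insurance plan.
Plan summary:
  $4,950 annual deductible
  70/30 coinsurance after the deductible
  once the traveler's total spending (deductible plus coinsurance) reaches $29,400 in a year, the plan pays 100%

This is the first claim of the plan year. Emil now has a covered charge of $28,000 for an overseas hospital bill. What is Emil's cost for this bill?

$11,865

Nothing has been paid toward the $4,950 deductible, so the first $4,950 of this charge is applied there.
After the $4,950 deductible portion, $28,000 − $4,950 = $23,050 is subject to coinsurance.
Traveler's 30% share of $23,050 is $6,915.
That puts the traveler's cost at $4,950 + $6,915 = $11,865 before any cap.
Total out-of-pocket so far would be $0 + $11,865 = $11,865, below the $29,400 cap — no reduction.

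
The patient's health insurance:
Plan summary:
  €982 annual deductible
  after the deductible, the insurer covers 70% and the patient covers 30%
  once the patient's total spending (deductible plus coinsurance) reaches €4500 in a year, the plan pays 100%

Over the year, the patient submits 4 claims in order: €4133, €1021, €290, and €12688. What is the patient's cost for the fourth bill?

Bill 1, €4133: €982 finishes the deductible; €3151 goes to coinsurance; coinsurance €3151 × 30% = €945.30. Cost to patient: €1927.30. OOP to date €1927.30.
Bill 2, €1021: deductible already satisfied, so patient's share is 30% × €1021 = €306.30. Cost to patient: €306.30. OOP to date €2233.60.
Bill 3, €290: deductible met; 30% of €290 = €87. Patient owes €87 (running OOP €2320.60).
Bill 4, €12688: deductible already satisfied, so patient's share is 30% × €12688 = €3806.40. That would push OOP to €6127, over the €4500 cap, so patient pays €4500 − €2320.60 = €2179.40.

€2179.40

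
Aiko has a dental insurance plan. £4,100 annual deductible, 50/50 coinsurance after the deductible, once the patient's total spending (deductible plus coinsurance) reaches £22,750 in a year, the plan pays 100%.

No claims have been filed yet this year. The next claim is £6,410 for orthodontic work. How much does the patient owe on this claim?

£5,255

The full £4,100 deductible is still open; £4,100 of this bill applies to it.
After the £4,100 deductible portion, £6,410 − £4,100 = £2,310 is subject to coinsurance.
Coinsurance: £2,310 × 50% = £1,155.
So the patient owes £4,100 + £1,155 = £5,255 before any cap.
Cumulative spending £0 + £5,255 = £5,255 stays under the £22,750 maximum.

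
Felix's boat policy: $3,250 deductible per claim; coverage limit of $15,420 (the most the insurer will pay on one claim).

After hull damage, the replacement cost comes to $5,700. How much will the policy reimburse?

$2,450

Subtract the deductible: $5,700 − $3,250 = $2,450.
$2,450 is within the $15,420 limit, so the insurer pays $2,450.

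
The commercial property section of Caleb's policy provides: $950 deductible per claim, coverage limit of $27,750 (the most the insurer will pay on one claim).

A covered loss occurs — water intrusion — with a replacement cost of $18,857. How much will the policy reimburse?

$17,907

Subtract the deductible: $18,857 − $950 = $17,907.
$17,907 ≤ $27,750, so the limit doesn't bind; insurer pays $17,907.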